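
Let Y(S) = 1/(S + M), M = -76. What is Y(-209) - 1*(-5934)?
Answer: 1691189/285 ≈ 5934.0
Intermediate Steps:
Y(S) = 1/(-76 + S) (Y(S) = 1/(S - 76) = 1/(-76 + S))
Y(-209) - 1*(-5934) = 1/(-76 - 209) - 1*(-5934) = 1/(-285) + 5934 = -1/285 + 5934 = 1691189/285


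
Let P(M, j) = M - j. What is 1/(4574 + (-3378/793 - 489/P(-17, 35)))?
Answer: 3172/14525045 ≈ 0.00021838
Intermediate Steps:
1/(4574 + (-3378/793 - 489/P(-17, 35))) = 1/(4574 + (-3378/793 - 489/(-17 - 1*35))) = 1/(4574 + (-3378*1/793 - 489/(-17 - 35))) = 1/(4574 + (-3378/793 - 489/(-52))) = 1/(4574 + (-3378/793 - 489*(-1/52))) = 1/(4574 + (-3378/793 + 489/52)) = 1/(4574 + 16317/3172) = 1/(14525045/3172) = 3172/14525045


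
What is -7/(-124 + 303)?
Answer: -7/179 ≈ -0.039106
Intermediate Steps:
-7/(-124 + 303) = -7/179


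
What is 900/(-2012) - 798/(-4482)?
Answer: -101176/375741 ≈ -0.26927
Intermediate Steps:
900/(-2012) - 798/(-4482) = 900*(-1/2012) - 798*(-1/4482) = -225/503 + 133/747 = -101176/375741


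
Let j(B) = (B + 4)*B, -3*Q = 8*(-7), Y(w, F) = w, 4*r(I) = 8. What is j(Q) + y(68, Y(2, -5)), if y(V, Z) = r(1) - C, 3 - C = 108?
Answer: 4771/9 ≈ 530.11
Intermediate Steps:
C = -105 (C = 3 - 1*108 = 3 - 108 = -105)
r(I) = 2 (r(I) = (¼)*8 = 2)
y(V, Z) = 107 (y(V, Z) = 2 - 1*(-105) = 2 + 105 = 107)
Q = 56/3 (Q = -8*(-7)/3 = -⅓*(-56) = 56/3 ≈ 18.667)
j(B) = B*(4 + B) (j(B) = (4 + B)*B = B*(4 + B))
j(Q) + y(68, Y(2, -5)) = 56*(4 + 56/3)/3 + 107 = (56/3)*(68/3) + 107 = 3808/9 + 107 = 4771/9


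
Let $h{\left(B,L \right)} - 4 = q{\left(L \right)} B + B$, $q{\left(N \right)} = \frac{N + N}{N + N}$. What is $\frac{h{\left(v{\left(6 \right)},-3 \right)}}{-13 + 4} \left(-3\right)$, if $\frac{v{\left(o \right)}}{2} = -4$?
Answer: $-4$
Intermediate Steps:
$q{\left(N \right)} = 1$ ($q{\left(N \right)} = \frac{2 N}{2 N} = 2 N \frac{1}{2 N} = 1$)
$v{\left(o \right)} = -8$ ($v{\left(o \right)} = 2 \left(-4\right) = -8$)
$h{\left(B,L \right)} = 4 + 2 B$ ($h{\left(B,L \right)} = 4 + \left(1 B + B\right) = 4 + \left(B + B\right) = 4 + 2 B$)
$\frac{h{\left(v{\left(6 \right)},-3 \right)}}{-13 + 4} \left(-3\right) = \frac{4 + 2 \left(-8\right)}{-13 + 4} \left(-3\right) = \frac{4 - 16}{-9} \left(-3\right) = \left(-12\right) \left(- \frac{1}{9}\right) \left(-3\right) = \frac{4}{3} \left(-3\right) = -4$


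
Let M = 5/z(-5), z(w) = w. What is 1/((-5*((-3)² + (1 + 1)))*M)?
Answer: 1/55 ≈ 0.018182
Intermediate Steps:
M = -1 (M = 5/(-5) = 5*(-⅕) = -1)
1/((-5*((-3)² + (1 + 1)))*M) = 1/(-5*((-3)² + (1 + 1))*(-1)) = 1/(-5*(9 + 2)*(-1)) = 1/(-5*11*(-1)) = 1/(-55*(-1)) = 1/55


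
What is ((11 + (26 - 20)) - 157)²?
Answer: 19600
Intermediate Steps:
((11 + (26 - 20)) - 157)² = ((11 + 6) - 157)² = (17 - 157)² = (-140)² = 19600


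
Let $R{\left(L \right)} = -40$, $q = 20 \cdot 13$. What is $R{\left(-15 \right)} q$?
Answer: $-10400$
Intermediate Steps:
$q = 260$
$R{\left(-15 \right)} q = \left(-40\right) 260 = -10400$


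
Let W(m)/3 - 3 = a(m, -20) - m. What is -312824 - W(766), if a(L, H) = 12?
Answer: -310571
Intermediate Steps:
W(m) = 45 - 3*m (W(m) = 9 + 3*(12 - m) = 9 + (36 - 3*m) = 45 - 3*m)
-312824 - W(766) = -312824 - (45 - 3*766) = -312824 - (45 - 2298) = -312824 - 1*(-2253) = -312824 + 2253 = -310571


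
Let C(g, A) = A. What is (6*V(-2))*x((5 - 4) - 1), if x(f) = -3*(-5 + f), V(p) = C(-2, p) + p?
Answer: -360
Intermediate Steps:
V(p) = 2*p (V(p) = p + p = 2*p)
x(f) = 15 - 3*f
(6*V(-2))*x((5 - 4) - 1) = (6*(2*(-2)))*(15 - 3*((5 - 4) - 1)) = (6*(-4))*(15 - 3*(1 - 1)) = -24*(15 - 3*0) = -24*(15 + 0) = -24*15 = -360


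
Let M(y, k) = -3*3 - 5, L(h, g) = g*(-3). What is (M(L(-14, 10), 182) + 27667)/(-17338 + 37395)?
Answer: 27653/20057 ≈ 1.3787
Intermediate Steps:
L(h, g) = -3*g
M(y, k) = -14 (M(y, k) = -9 - 5 = -14)
(M(L(-14, 10), 182) + 27667)/(-17338 + 37395) = (-14 + 27667)/(-17338 + 37395) = 27653/20057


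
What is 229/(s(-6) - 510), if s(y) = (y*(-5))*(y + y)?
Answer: -229/870 ≈ -0.26322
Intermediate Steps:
s(y) = -10*y² (s(y) = (-5*y)*(2*y) = -10*y²)
229/(s(-6) - 510) = 229/(-10*(-6)² - 510) = 229/(-10*36 - 510) = 229/(-360 - 510) = 229/(-870) = -1/870*229 = -229/870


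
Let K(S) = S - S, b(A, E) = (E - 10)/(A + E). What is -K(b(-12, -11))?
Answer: 0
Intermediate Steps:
b(A, E) = (-10 + E)/(A + E)
K(S) = 0
-K(b(-12, -11)) = -1*0 = 0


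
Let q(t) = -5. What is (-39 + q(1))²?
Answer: 1936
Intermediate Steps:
(-39 + q(1))² = (-39 - 5)² = (-44)² = 1936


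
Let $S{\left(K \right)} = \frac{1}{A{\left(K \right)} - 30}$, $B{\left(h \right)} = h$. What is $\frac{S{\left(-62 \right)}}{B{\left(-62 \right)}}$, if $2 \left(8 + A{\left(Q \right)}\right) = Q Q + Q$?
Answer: $- \frac{1}{114886} \approx -8.7043 \cdot 10^{-6}$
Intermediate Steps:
$A{\left(Q \right)} = -8 + \frac{Q}{2} + \frac{Q^{2}}{2}$ ($A{\left(Q \right)} = -8 + \frac{Q Q + Q}{2} = -8 + \frac{Q^{2} + Q}{2} = -8 + \frac{Q + Q^{2}}{2} = -8 + \left(\frac{Q}{2} + \frac{Q^{2}}{2}\right) = -8 + \frac{Q}{2} + \frac{Q^{2}}{2}$)
$S{\left(K \right)} = \frac{1}{-38 + \frac{K}{2} + \frac{K^{2}}{2}}$ ($S{\left(K \right)} = \frac{1}{\left(-8 + \frac{K}{2} + \frac{K^{2}}{2}\right) - 30} = \frac{1}{-38 + \frac{K}{2} + \frac{K^{2}}{2}}$)
$\frac{S{\left(-62 \right)}}{B{\left(-62 \right)}} = \frac{2 \frac{1}{-76 - 62 + \left(-62\right)^{2}}}{-62} = \frac{2}{-76 - 62 + 3844} \left(- \frac{1}{62}\right) = \frac{2}{3706} \left(- \frac{1}{62}\right) = 2 \cdot \frac{1}{3706} \left(- \frac{1}{62}\right) = \frac{1}{1853} \left(- \frac{1}{62}\right) = - \frac{1}{114886}$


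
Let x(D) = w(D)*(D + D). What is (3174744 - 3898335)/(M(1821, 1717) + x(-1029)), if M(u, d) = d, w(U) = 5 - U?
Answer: 723591/2126255 ≈ 0.34031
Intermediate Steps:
x(D) = 2*D*(5 - D) (x(D) = (5 - D)*(D + D) = (5 - D)*(2*D) = 2*D*(5 - D))
(3174744 - 3898335)/(M(1821, 1717) + x(-1029)) = (3174744 - 3898335)/(1717 + 2*(-1029)*(5 - 1*(-1029))) = -723591/(1717 + 2*(-1029)*(5 + 1029)) = -723591/(1717 + 2*(-1029)*1034) = -723591/(1717 - 2127972) = -723591/(-2126255) = -723591*(-1/2126255) = 723591/2126255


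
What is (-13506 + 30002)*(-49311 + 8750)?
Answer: -669094256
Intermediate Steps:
(-13506 + 30002)*(-49311 + 8750) = 16496*(-40561) = -669094256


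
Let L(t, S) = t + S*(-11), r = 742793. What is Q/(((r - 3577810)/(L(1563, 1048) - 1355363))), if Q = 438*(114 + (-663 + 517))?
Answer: -19136437248/2835017 ≈ -6750.0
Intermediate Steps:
L(t, S) = t - 11*S
Q = -14016 (Q = 438*(114 - 146) = 438*(-32) = -14016)
Q/(((r - 3577810)/(L(1563, 1048) - 1355363))) = -14016*((1563 - 11*1048) - 1355363)/(742793 - 3577810) = -14016/((-2835017/((1563 - 11528) - 1355363))) = -14016/((-2835017/(-9965 - 1355363))) = -14016/((-2835017/(-1365328))) = -14016/((-2835017*(-1/1365328))) = -14016/2835017/1365328 = -14016*1365328/2835017 = -19136437248/2835017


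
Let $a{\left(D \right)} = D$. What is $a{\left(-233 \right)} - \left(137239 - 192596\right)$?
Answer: $55124$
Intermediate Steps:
$a{\left(-233 \right)} - \left(137239 - 192596\right) = -233 - \left(137239 - 192596\right) = -233 - -55357 = -233 + 55357 = 55124$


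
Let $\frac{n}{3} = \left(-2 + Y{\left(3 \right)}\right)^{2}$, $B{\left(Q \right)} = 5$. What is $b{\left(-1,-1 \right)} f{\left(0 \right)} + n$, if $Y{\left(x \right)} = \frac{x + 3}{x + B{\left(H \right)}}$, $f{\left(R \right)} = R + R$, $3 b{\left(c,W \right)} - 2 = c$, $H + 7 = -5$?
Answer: $\frac{75}{16} \approx 4.6875$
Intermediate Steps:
$H = -12$ ($H = -7 - 5 = -12$)
$b{\left(c,W \right)} = \frac{2}{3} + \frac{c}{3}$
$f{\left(R \right)} = 2 R$
$Y{\left(x \right)} = \frac{3 + x}{5 + x}$ ($Y{\left(x \right)} = \frac{x + 3}{x + 5} = \frac{3 + x}{5 + x}$)
$n = \frac{75}{16}$ ($n = 3 \left(-2 + \frac{3 + 3}{5 + 3}\right)^{2} = 3 \left(-2 + \frac{1}{8} \cdot 6\right)^{2} = 3 \left(-2 + \frac{3}{4}\right)^{2} = 3 \left(- \frac{5}{4}\right)^{2} = 3 \cdot \frac{25}{16} = \frac{75}{16} \approx 4.6875$)
$b{\left(-1,-1 \right)} f{\left(0 \right)} + n = \left(\frac{2}{3} + \frac{1}{3} \left(-1\right)\right) 2 \cdot 0 + \frac{75}{16} = \left(\frac{2}{3} - \frac{1}{3}\right) 0 + \frac{75}{16} = \frac{1}{3} \cdot 0 + \frac{75}{16} = 0 + \frac{75}{16} = \frac{75}{16}$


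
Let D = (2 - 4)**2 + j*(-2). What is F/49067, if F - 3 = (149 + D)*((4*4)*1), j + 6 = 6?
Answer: 2451/49067 ≈ 0.049952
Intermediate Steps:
j = 0 (j = -6 + 6 = 0)
D = 4 (D = (2 - 4)**2 + 0*(-2) = (-2)**2 + 0 = 4 + 0 = 4)
F = 2451 (F = 3 + (149 + 4)*((4*4)*1) = 3 + 153*(16*1) = 3 + 153*16 = 3 + 2448 = 2451)
F/49067 = 2451/49067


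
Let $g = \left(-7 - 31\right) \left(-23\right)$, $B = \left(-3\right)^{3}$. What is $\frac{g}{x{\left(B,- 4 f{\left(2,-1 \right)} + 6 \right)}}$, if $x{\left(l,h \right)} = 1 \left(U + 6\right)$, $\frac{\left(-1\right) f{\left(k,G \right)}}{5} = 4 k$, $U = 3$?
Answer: $\frac{874}{9} \approx 97.111$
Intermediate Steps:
$f{\left(k,G \right)} = - 20 k$ ($f{\left(k,G \right)} = - 5 \cdot 4 k = - 20 k$)
$B = -27$
$x{\left(l,h \right)} = 9$ ($x{\left(l,h \right)} = 1 \left(3 + 6\right) = 1 \cdot 9 = 9$)
$g = 874$ ($g = \left(-38\right) \left(-23\right) = 874$)
$\frac{g}{x{\left(B,- 4 f{\left(2,-1 \right)} + 6 \right)}} = \frac{874}{9}$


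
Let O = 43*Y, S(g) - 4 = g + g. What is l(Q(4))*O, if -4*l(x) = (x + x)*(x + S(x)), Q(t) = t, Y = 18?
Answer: -24768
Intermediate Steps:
S(g) = 4 + 2*g (S(g) = 4 + (g + g) = 4 + 2*g)
O = 774 (O = 43*18 = 774)
l(x) = -x*(4 + 3*x)/2 (l(x) = -(x + x)*(x + (4 + 2*x))/4 = -2*x*(4 + 3*x)/4 = -x*(4 + 3*x)/2)
l(Q(4))*O = -½*4*(4 + 3*4)*774 = -½*4*(4 + 12)*774 = -½*4*16*774 = -32*774 = -24768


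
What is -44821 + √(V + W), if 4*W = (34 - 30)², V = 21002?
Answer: -44821 + 3*√2334 ≈ -44676.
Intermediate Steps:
W = 4 (W = (34 - 30)²/4 = (¼)*4² = (¼)*16 = 4)
-44821 + √(V + W) = -44821 + √(21002 + 4) = -44821 + √21006 = -44821 + 3*√2334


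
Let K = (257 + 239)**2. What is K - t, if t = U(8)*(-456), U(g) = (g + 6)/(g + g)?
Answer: 246415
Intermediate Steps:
U(g) = (6 + g)/(2*g) (U(g) = (6 + g)/((2*g)) = (6 + g)*(1/(2*g)) = (6 + g)/(2*g))
t = -399 (t = ((1/2)*(6 + 8)/8)*(-456) = ((1/2)*(1/8)*14)*(-456) = (7/8)*(-456) = -399)
K = 246016 (K = 496**2 = 246016)
K - t = 246016 - 1*(-399) = 246016 + 399 = 246415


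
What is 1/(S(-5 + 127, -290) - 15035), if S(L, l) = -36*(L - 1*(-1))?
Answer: -1/19463 ≈ -5.1380e-5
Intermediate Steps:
S(L, l) = -36 - 36*L (S(L, l) = -36*(L + 1) = -36*(1 + L) = -36 - 36*L)
1/(S(-5 + 127, -290) - 15035) = 1/((-36 - 36*(-5 + 127)) - 15035) = 1/((-36 - 36*122) - 15035) = 1/((-36 - 4392) - 15035) = 1/(-4428 - 15035) = 1/(-19463) = -1/19463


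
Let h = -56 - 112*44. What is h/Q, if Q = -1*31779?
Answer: 4984/31779 ≈ 0.15683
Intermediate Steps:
h = -4984 (h = -56 - 4928 = -4984)
Q = -31779
h/Q = -4984/(-31779) = -4984*(-1/31779) = 4984/31779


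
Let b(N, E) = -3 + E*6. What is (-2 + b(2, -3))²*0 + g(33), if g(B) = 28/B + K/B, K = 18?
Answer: 46/33 ≈ 1.3939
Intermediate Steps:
g(B) = 46/B (g(B) = 28/B + 18/B = 46/B)
b(N, E) = -3 + 6*E
(-2 + b(2, -3))²*0 + g(33) = (-2 + (-3 + 6*(-3)))²*0 + 46/33 = (-2 + (-3 - 18))²*0 + 46*(1/33) = (-2 - 21)²*0 + 46/33 = (-23)²*0 + 46/33 = 529*0 + 46/33 = 0 + 46/33 = 46/33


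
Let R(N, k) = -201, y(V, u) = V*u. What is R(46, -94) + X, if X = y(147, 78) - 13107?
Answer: -1842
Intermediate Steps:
X = -1641 (X = 147*78 - 13107 = 11466 - 13107 = -1641)
R(46, -94) + X = -201 - 1641 = -1842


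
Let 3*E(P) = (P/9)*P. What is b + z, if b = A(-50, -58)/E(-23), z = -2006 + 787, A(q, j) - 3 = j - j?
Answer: -644770/529 ≈ -1218.8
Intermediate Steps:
A(q, j) = 3 (A(q, j) = 3 + (j - j) = 3 + 0 = 3)
E(P) = P²/27 (E(P) = ((P/9)*P)/3 = (P²/9)/3 = P²/27)
z = -1219
b = 81/529 (b = 3/(((1/27)*(-23)²)) = 3/(((1/27)*529)) = 3/(529/27) = 3*(27/529) = 81/529 ≈ 0.15312)
b + z = 81/529 - 1219 = -644770/529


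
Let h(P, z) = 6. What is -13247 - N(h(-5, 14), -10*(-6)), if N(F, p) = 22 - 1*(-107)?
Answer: -13376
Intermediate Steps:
N(F, p) = 129 (N(F, p) = 22 + 107 = 129)
-13247 - N(h(-5, 14), -10*(-6)) = -13247 - 1*129 = -13247 - 129 = -13376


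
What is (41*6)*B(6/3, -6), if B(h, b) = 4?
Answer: 984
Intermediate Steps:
(41*6)*B(6/3, -6) = (41*6)*4 = 246*4 = 984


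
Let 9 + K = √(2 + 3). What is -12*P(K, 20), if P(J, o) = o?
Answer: -240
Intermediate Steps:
K = -9 + √5 (K = -9 + √(2 + 3) = -9 + √5 ≈ -6.7639)
-12*P(K, 20) = -12*20 = -240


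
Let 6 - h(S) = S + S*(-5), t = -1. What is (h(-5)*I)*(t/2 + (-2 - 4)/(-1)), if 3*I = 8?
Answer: -616/3 ≈ -205.33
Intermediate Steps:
I = 8/3 (I = (⅓)*8 = 8/3 ≈ 2.6667)
h(S) = 6 + 4*S (h(S) = 6 - (S + S*(-5)) = 6 - (S - 5*S) = 6 - (-4)*S = 6 + 4*S)
(h(-5)*I)*(t/2 + (-2 - 4)/(-1)) = ((6 + 4*(-5))*(8/3))*(-1/2 + (-2 - 4)/(-1)) = ((6 - 20)*(8/3))*(-1*½ - 6*(-1)) = (-14*8/3)*(-½ + 6) = -112/3*11/2 = -616/3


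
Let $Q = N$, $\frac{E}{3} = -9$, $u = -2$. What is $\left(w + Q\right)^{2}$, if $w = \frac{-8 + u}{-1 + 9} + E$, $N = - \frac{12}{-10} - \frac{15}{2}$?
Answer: $\frac{477481}{400} \approx 1193.7$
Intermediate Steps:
$E = -27$ ($E = 3 \left(-9\right) = -27$)
$N = - \frac{63}{10}$ ($N = \left(-12\right) \left(- \frac{1}{10}\right) - \frac{15}{2} = \frac{6}{5} - \frac{15}{2} = - \frac{63}{10} \approx -6.3$)
$w = - \frac{113}{4}$ ($w = \frac{-8 - 2}{-1 + 9} - 27 = - \frac{10}{8} - 27 = \left(-10\right) \frac{1}{8} - 27 = - \frac{5}{4} - 27 = - \frac{113}{4} \approx -28.25$)
$Q = - \frac{63}{10} \approx -6.3$
$\left(w + Q\right)^{2} = \left(- \frac{113}{4} - \frac{63}{10}\right)^{2} = \left(- \frac{691}{20}\right)^{2} = \frac{477481}{400}$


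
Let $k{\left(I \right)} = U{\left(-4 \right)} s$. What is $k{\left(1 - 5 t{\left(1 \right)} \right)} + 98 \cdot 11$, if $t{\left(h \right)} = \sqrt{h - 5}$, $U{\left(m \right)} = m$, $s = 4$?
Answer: $1062$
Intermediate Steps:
$t{\left(h \right)} = \sqrt{-5 + h}$
$k{\left(I \right)} = -16$ ($k{\left(I \right)} = \left(-4\right) 4 = -16$)
$k{\left(1 - 5 t{\left(1 \right)} \right)} + 98 \cdot 11 = -16 + 98 \cdot 11 = -16 + 1078 = 1062$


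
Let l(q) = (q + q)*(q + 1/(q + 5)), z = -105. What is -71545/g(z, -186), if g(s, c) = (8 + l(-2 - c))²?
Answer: -2555658945/163825869104704 ≈ -1.5600e-5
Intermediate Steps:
l(q) = 2*q*(q + 1/(5 + q)) (l(q) = (2*q)*(q + 1/(5 + q)) = 2*q*(q + 1/(5 + q)))
g(s, c) = (8 + 2*(-2 - c)*(-9 + (-2 - c)² - 5*c)/(3 - c))² (g(s, c) = (8 + 2*(-2 - c)*(1 + (-2 - c)² + 5*(-2 - c))/(5 + (-2 - c)))² = (8 + 2*(-2 - c)*(1 + (-2 - c)² + (-10 - 5*c))/(3 - c))² = (8 + 2*(-2 - c)*(-9 + (-2 - c)² - 5*c)/(3 - c))²)
-71545/g(z, -186) = -71545*(-3 - 186)²/(4*(-12 + 4*(-186) + (2 - 186)*(-9 + (2 - 186)² - 5*(-186)))²) = -71545*35721/(4*(-12 - 744 - 184*(-9 + (-184)² + 930))²) = -71545*35721/(4*(-12 - 744 - 184*(-9 + 33856 + 930))²) = -71545*35721/(4*(-12 - 744 - 184*34777)²) = -71545*35721/(4*(-12 - 744 - 6398968)²) = -71545/(4*(1/35721)*(-6399724)²) = -71545/(4*(1/35721)*40956467276176) = -71545/163825869104704/35721 = -71545*35721/163825869104704 = -2555658945/163825869104704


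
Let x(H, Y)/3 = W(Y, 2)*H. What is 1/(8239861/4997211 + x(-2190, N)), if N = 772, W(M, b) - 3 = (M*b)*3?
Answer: -4997211/152174811271589 ≈ -3.2839e-8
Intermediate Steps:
W(M, b) = 3 + 3*M*b (W(M, b) = 3 + (M*b)*3 = 3 + 3*M*b)
x(H, Y) = 3*H*(3 + 6*Y) (x(H, Y) = 3*((3 + 3*Y*2)*H) = 3*((3 + 6*Y)*H) = 3*(H*(3 + 6*Y)) = 3*H*(3 + 6*Y))
1/(8239861/4997211 + x(-2190, N)) = 1/(8239861/4997211 + 9*(-2190)*(1 + 2*772)) = 1/(8239861*(1/4997211) + 9*(-2190)*(1 + 1544)) = 1/(8239861/4997211 + 9*(-2190)*1545) = 1/(8239861/4997211 - 30451950) = 1/(-152174811271589/4997211) = -4997211/152174811271589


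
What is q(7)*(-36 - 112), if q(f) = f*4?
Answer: -4144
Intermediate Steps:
q(f) = 4*f
q(7)*(-36 - 112) = (4*7)*(-36 - 112) = 28*(-148) = -4144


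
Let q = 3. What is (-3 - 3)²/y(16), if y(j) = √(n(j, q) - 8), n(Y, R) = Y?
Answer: 9*√2 ≈ 12.728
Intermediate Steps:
y(j) = √(-8 + j) (y(j) = √(j - 8) = √(-8 + j))
(-3 - 3)²/y(16) = (-3 - 3)²/(√(-8 + 16)) = (-6)²/(√8) = 36/((2*√2)) = 36*(√2/4) = 9*√2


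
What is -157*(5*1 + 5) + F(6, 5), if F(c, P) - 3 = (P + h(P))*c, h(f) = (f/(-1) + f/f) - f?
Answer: -1591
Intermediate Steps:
h(f) = 1 - 2*f (h(f) = (f*(-1) + 1) - f = (-f + 1) - f = (1 - f) - f = 1 - 2*f)
F(c, P) = 3 + c*(1 - P) (F(c, P) = 3 + (P + (1 - 2*P))*c = 3 + (1 - P)*c = 3 + c*(1 - P))
-157*(5*1 + 5) + F(6, 5) = -157*(5*1 + 5) + (3 + 6 - 1*5*6) = -157*(5 + 5) + (3 + 6 - 30) = -157*10 - 21 = -1570 - 21 = -1591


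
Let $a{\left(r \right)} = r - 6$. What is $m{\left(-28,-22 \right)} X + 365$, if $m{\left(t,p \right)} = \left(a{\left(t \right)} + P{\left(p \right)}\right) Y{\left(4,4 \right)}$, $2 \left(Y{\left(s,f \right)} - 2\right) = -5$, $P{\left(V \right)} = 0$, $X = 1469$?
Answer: $25338$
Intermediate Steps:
$Y{\left(s,f \right)} = - \frac{1}{2}$ ($Y{\left(s,f \right)} = 2 + \frac{1}{2} \left(-5\right) = 2 - \frac{5}{2} = - \frac{1}{2}$)
$a{\left(r \right)} = -6 + r$ ($a{\left(r \right)} = r - 6 = -6 + r$)
$m{\left(t,p \right)} = 3 - \frac{t}{2}$ ($m{\left(t,p \right)} = \left(\left(-6 + t\right) + 0\right) \left(- \frac{1}{2}\right) = \left(-6 + t\right) \left(- \frac{1}{2}\right) = 3 - \frac{t}{2}$)
$m{\left(-28,-22 \right)} X + 365 = \left(3 - -14\right) 1469 + 365 = \left(3 + 14\right) 1469 + 365 = 17 \cdot 1469 + 365 = 24973 + 365 = 25338$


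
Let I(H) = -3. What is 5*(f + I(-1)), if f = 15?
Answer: 60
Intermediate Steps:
5*(f + I(-1)) = 5*(15 - 3) = 5*12 = 60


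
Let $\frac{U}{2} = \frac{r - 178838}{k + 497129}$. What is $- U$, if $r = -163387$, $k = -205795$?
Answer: $\frac{342225}{145667} \approx 2.3494$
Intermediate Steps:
$U = - \frac{342225}{145667}$ ($U = 2 \frac{-163387 - 178838}{-205795 + 497129} = 2 \left(- \frac{342225}{291334}\right) = - \frac{342225}{145667} \approx -2.3494$)
$- U = \left(-1\right) \left(- \frac{342225}{145667}\right) = \frac{342225}{145667}$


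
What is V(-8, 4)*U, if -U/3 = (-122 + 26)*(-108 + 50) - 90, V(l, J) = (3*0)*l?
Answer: 0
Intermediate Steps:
V(l, J) = 0 (V(l, J) = 0*l = 0)
U = -16434 (U = -3*((-122 + 26)*(-108 + 50) - 90) = -3*(-96*(-58) - 90) = -3*(5568 - 90) = -3*5478 = -16434)
V(-8, 4)*U = 0*(-16434) = 0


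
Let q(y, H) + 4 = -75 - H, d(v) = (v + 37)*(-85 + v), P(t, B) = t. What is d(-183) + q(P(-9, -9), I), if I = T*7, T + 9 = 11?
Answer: 39035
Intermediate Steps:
T = 2 (T = -9 + 11 = 2)
d(v) = (-85 + v)*(37 + v) (d(v) = (37 + v)*(-85 + v) = (-85 + v)*(37 + v))
I = 14 (I = 2*7 = 14)
q(y, H) = -79 - H (q(y, H) = -4 + (-75 - H) = -79 - H)
d(-183) + q(P(-9, -9), I) = (-3145 + (-183)² - 48*(-183)) + (-79 - 1*14) = (-3145 + 33489 + 8784) + (-79 - 14) = 39128 - 93 = 39035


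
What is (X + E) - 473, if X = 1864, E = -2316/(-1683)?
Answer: 781123/561 ≈ 1392.4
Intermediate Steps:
E = 772/561 (E = -2316*(-1/1683) = 772/561 ≈ 1.3761)
(X + E) - 473 = (1864 + 772/561) - 473 = 1046476/561 - 473 = 781123/561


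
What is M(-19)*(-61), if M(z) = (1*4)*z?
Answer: 4636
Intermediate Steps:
M(z) = 4*z
M(-19)*(-61) = (4*(-19))*(-61) = -76*(-61) = 4636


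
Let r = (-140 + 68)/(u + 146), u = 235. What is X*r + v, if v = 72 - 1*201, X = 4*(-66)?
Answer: -10047/127 ≈ -79.110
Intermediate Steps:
X = -264
r = -24/127 (r = (-140 + 68)/(235 + 146) = -72/381 = -72*1/381 = -24/127 ≈ -0.18898)
v = -129 (v = 72 - 201 = -129)
X*r + v = -264*(-24/127) - 129 = 6336/127 - 129 = -10047/127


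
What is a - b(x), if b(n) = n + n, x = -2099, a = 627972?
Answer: 632170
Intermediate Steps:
b(n) = 2*n
a - b(x) = 627972 - 2*(-2099) = 627972 - 1*(-4198) = 627972 + 4198 = 632170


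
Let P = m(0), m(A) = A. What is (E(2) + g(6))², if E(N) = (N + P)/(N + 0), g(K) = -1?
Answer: 0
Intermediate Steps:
P = 0
E(N) = 1 (E(N) = (N + 0)/(N + 0) = N/N = 1)
(E(2) + g(6))² = (1 - 1)² = 0² = 0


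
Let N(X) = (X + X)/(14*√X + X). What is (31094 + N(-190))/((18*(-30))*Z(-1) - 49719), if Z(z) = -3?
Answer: -2000444/3094369 - 14*I*√190/9283107 ≈ -0.64648 - 2.0788e-5*I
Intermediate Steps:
N(X) = 2*X/(X + 14*√X) (N(X) = (2*X)/(X + 14*√X) = 2*X/(X + 14*√X))
(31094 + N(-190))/((18*(-30))*Z(-1) - 49719) = (31094 + 2*(-190)/(-190 + 14*√(-190)))/((18*(-30))*(-3) - 49719) = (31094 + 2*(-190)/(-190 + 14*(I*√190)))/(-540*(-3) - 49719) = (31094 + 2*(-190)/(-190 + 14*I*√190))/(1620 - 49719) = (31094 - 380/(-190 + 14*I*√190))/(-48099) = (31094 - 380/(-190 + 14*I*√190))*(-1/48099) = -31094/48099 + 380/(48099*(-190 + 14*I*√190))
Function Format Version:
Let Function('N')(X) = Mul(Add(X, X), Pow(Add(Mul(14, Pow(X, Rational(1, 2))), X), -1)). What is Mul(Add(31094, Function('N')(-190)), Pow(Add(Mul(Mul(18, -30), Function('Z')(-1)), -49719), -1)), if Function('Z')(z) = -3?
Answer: Add(Rational(-2000444, 3094369), Mul(Rational(-14, 9283107), I, Pow(190, Rational(1, 2)))) ≈ Add(-0.64648, Mul(-2.0788e-5, I))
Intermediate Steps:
Function('N')(X) = Mul(2, X, Pow(Add(X, Mul(14, Pow(X, Rational(1, 2)))), -1)) (Function('N')(X) = Mul(Mul(2, X), Pow(Add(X, Mul(14, Pow(X, Rational(1, 2)))), -1)) = Mul(2, X, Pow(Add(X, Mul(14, Pow(X, Rational(1, 2)))), -1)))
Mul(Add(31094, Function('N')(-190)), Pow(Add(Mul(Mul(18, -30), Function('Z')(-1)), -49719), -1)) = Mul(Add(31094, Mul(2, -190, Pow(Add(-190, Mul(14, Pow(-190, Rational(1, 2)))), -1))), Pow(Add(Mul(Mul(18, -30), -3), -49719), -1)) = Mul(Add(31094, Mul(2, -190, Pow(Add(-190, Mul(14, Mul(I, Pow(190, Rational(1, 2))))), -1))), Pow(Add(Mul(-540, -3), -49719), -1)) = Mul(Add(31094, Mul(2, -190, Pow(Add(-190, Mul(14, I, Pow(190, Rational(1, 2)))), -1))), Pow(Add(1620, -49719), -1)) = Mul(Add(31094, Mul(-380, Pow(Add(-190, Mul(14, I, Pow(190, Rational(1, 2)))), -1))), Pow(-48099, -1)) = Mul(Add(31094, Mul(-380, Pow(Add(-190, Mul(14, I, Pow(190, Rational(1, 2)))), -1))), Rational(-1, 48099)) = Add(Rational(-31094, 48099), Mul(Rational(380, 48099), Pow(Add(-190, Mul(14, I, Pow(190, Rational(1, 2)))), -1)))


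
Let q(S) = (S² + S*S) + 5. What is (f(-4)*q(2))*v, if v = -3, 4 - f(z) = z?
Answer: -312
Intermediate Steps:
f(z) = 4 - z
q(S) = 5 + 2*S² (q(S) = (S² + S²) + 5 = 2*S² + 5 = 5 + 2*S²)
(f(-4)*q(2))*v = ((4 - 1*(-4))*(5 + 2*2²))*(-3) = ((4 + 4)*(5 + 2*4))*(-3) = (8*(5 + 8))*(-3) = (8*13)*(-3) = 104*(-3) = -312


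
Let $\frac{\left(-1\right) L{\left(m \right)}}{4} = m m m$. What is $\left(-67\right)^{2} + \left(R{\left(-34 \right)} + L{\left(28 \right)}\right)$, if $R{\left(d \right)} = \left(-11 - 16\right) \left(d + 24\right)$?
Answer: $-83049$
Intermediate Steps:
$R{\left(d \right)} = -648 - 27 d$ ($R{\left(d \right)} = - 27 \left(24 + d\right) = -648 - 27 d$)
$L{\left(m \right)} = - 4 m^{3}$ ($L{\left(m \right)} = - 4 m m m = - 4 m^{2} m = - 4 m^{3}$)
$\left(-67\right)^{2} + \left(R{\left(-34 \right)} + L{\left(28 \right)}\right) = \left(-67\right)^{2} - \left(-270 + 4 \cdot 28^{3}\right) = 4489 + \left(\left(-648 + 918\right) - 87808\right) = 4489 + \left(270 - 87808\right) = 4489 - 87538 = -83049$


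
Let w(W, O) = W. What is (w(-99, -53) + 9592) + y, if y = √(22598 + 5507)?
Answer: 9493 + √28105 ≈ 9660.6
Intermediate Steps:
y = √28105 ≈ 167.65
(w(-99, -53) + 9592) + y = (-99 + 9592) + √28105 = 9493 + √28105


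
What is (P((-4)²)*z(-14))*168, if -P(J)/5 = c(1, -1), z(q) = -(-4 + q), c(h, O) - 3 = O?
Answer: -30240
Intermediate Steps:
c(h, O) = 3 + O
z(q) = 4 - q
P(J) = -10 (P(J) = -5*(3 - 1) = -5*2 = -10)
(P((-4)²)*z(-14))*168 = -10*(4 - 1*(-14))*168 = -10*(4 + 14)*168 = -10*18*168 = -180*168 = -30240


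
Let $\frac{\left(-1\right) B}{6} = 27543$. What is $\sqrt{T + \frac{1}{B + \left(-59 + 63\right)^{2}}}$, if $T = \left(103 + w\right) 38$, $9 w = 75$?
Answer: $\frac{\sqrt{1039662077755686}}{495726} \approx 65.044$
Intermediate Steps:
$w = \frac{25}{3}$ ($w = \frac{1}{9} \cdot 75 = \frac{25}{3} \approx 8.3333$)
$B = -165258$ ($B = \left(-6\right) 27543 = -165258$)
$T = \frac{12692}{3}$ ($T = \left(103 + \frac{25}{3}\right) 38 = \frac{334}{3} \cdot 38 = \frac{12692}{3} \approx 4230.7$)
$\sqrt{T + \frac{1}{B + \left(-59 + 63\right)^{2}}} = \sqrt{\frac{12692}{3} + \frac{1}{-165258 + \left(-59 + 63\right)^{2}}} = \sqrt{\frac{12692}{3} + \frac{1}{-165258 + 4^{2}}} = \sqrt{\frac{12692}{3} + \frac{1}{-165258 + 16}} = \sqrt{\frac{12692}{3} + \frac{1}{-165242}} = \sqrt{\frac{12692}{3} - \frac{1}{165242}} = \sqrt{\frac{2097251461}{495726}} = \frac{\sqrt{1039662077755686}}{495726}$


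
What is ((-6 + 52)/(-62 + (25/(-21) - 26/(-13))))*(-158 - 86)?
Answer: 235704/1285 ≈ 183.43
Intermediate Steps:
((-6 + 52)/(-62 + (25/(-21) - 26/(-13))))*(-158 - 86) = (46/(-62 + (25*(-1/21) - 26*(-1/13))))*(-244) = (46/(-62 + (-25/21 + 2)))*(-244) = (46/(-62 + 17/21))*(-244) = (46/(-1285/21))*(-244) = (46*(-21/1285))*(-244) = -966/1285*(-244) = 235704/1285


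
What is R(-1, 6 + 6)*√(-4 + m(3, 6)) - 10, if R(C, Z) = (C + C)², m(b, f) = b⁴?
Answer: -10 + 4*√77 ≈ 25.100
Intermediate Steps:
R(C, Z) = 4*C² (R(C, Z) = (2*C)² = 4*C²)
R(-1, 6 + 6)*√(-4 + m(3, 6)) - 10 = (4*(-1)²)*√(-4 + 3⁴) - 10 = (4*1)*√(-4 + 81) - 10 = 4*√77 - 10 = -10 + 4*√77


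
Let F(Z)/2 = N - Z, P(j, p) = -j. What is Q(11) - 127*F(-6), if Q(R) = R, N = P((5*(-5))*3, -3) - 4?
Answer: -19547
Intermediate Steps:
N = 71 (N = -5*(-5)*3 - 4 = -(-25)*3 - 4 = -1*(-75) - 4 = 75 - 4 = 71)
F(Z) = 142 - 2*Z (F(Z) = 2*(71 - Z) = 142 - 2*Z)
Q(11) - 127*F(-6) = 11 - 127*(142 - 2*(-6)) = 11 - 127*(142 + 12) = 11 - 127*154 = 11 - 19558 = -19547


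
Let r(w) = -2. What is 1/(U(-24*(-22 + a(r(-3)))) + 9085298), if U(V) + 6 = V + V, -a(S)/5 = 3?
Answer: 1/9087068 ≈ 1.1005e-7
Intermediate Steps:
a(S) = -15 (a(S) = -5*3 = -15)
U(V) = -6 + 2*V (U(V) = -6 + (V + V) = -6 + 2*V)
1/(U(-24*(-22 + a(r(-3)))) + 9085298) = 1/((-6 + 2*(-24*(-22 - 15))) + 9085298) = 1/((-6 + 2*(-24*(-37))) + 9085298) = 1/((-6 + 2*888) + 9085298) = 1/((-6 + 1776) + 9085298) = 1/(1770 + 9085298) = 1/9087068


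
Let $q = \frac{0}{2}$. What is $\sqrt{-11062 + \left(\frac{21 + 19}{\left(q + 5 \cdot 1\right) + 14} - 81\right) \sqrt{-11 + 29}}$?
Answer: $\frac{\sqrt{-3993382 - 85443 \sqrt{2}}}{19} \approx 106.76 i$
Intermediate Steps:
$q = 0$ ($q = 0 \cdot \frac{1}{2} = 0$)
$\sqrt{-11062 + \left(\frac{21 + 19}{\left(q + 5 \cdot 1\right) + 14} - 81\right) \sqrt{-11 + 29}} = \sqrt{-11062 + \left(\frac{21 + 19}{\left(0 + 5 \cdot 1\right) + 14} - 81\right) \sqrt{-11 + 29}} = \sqrt{-11062 + \left(\frac{40}{\left(0 + 5\right) + 14} - 81\right) \sqrt{18}} = \sqrt{-11062 + \left(\frac{40}{5 + 14} - 81\right) 3 \sqrt{2}} = \sqrt{-11062 + \left(\frac{40}{19} - 81\right) 3 \sqrt{2}} = \sqrt{-11062 - \frac{1499 \cdot 3 \sqrt{2}}{19}} = \sqrt{-11062 - \frac{4497 \sqrt{2}}{19}}$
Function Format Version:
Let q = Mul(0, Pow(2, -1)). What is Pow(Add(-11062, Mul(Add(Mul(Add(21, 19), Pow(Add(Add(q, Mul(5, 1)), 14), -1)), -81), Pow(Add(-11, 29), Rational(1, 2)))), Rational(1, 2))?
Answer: Mul(Rational(1, 19), Pow(Add(-3993382, Mul(-85443, Pow(2, Rational(1, 2)))), Rational(1, 2))) ≈ Mul(106.76, I)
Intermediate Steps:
q = 0 (q = Mul(0, Rational(1, 2)) = 0)
Pow(Add(-11062, Mul(Add(Mul(Add(21, 19), Pow(Add(Add(q, Mul(5, 1)), 14), -1)), -81), Pow(Add(-11, 29), Rational(1, 2)))), Rational(1, 2)) = Pow(Add(-11062, Mul(Add(Mul(Add(21, 19), Pow(Add(Add(0, Mul(5, 1)), 14), -1)), -81), Pow(Add(-11, 29), Rational(1, 2)))), Rational(1, 2)) = Pow(Add(-11062, Mul(Add(Mul(40, Pow(Add(Add(0, 5), 14), -1)), -81), Pow(18, Rational(1, 2)))), Rational(1, 2)) = Pow(Add(-11062, Mul(Add(Mul(40, Pow(Add(5, 14), -1)), -81), Mul(3, Pow(2, Rational(1, 2))))), Rational(1, 2)) = Pow(Add(-11062, Mul(Add(Mul(40, Pow(19, -1)), -81), Mul(3, Pow(2, Rational(1, 2))))), Rational(1, 2)) = Pow(Add(-11062, Mul(Add(Mul(40, Rational(1, 19)), -81), Mul(3, Pow(2, Rational(1, 2))))), Rational(1, 2)) = Pow(Add(-11062, Mul(Add(Rational(40, 19), -81), Mul(3, Pow(2, Rational(1, 2))))), Rational(1, 2)) = Pow(Add(-11062, Mul(Rational(-1499, 19), Mul(3, Pow(2, Rational(1, 2))))), Rational(1, 2)) = Pow(Add(-11062, Mul(Rational(-4497, 19), Pow(2, Rational(1, 2)))), Rational(1, 2))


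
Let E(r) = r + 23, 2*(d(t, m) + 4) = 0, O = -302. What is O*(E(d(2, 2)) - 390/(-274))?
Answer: -844996/137 ≈ -6167.9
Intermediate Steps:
d(t, m) = -4 (d(t, m) = -4 + (½)*0 = -4 + 0 = -4)
E(r) = 23 + r
O*(E(d(2, 2)) - 390/(-274)) = -302*((23 - 4) - 390/(-274)) = -302*(19 - 390*(-1/274)) = -302*(19 + 195/137) = -302*2798/137 = -844996/137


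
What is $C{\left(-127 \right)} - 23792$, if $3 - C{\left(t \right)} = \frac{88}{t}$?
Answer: $- \frac{3021115}{127} \approx -23788.0$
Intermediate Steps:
$C{\left(t \right)} = 3 - \frac{88}{t}$
$C{\left(-127 \right)} - 23792 = \left(3 - \frac{88}{-127}\right) - 23792 = \left(3 - - \frac{88}{127}\right) - 23792 = \left(3 + \frac{88}{127}\right) - 23792 = \frac{469}{127} - 23792 = - \frac{3021115}{127}$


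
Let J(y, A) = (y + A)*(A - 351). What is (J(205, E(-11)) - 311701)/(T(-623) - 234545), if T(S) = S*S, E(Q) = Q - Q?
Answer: -47957/19198 ≈ -2.4980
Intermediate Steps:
E(Q) = 0
J(y, A) = (-351 + A)*(A + y) (J(y, A) = (A + y)*(-351 + A) = (-351 + A)*(A + y))
T(S) = S²
(J(205, E(-11)) - 311701)/(T(-623) - 234545) = ((0² - 351*0 - 351*205 + 0*205) - 311701)/((-623)² - 234545) = ((0 + 0 - 71955 + 0) - 311701)/(388129 - 234545) = (-71955 - 311701)/153584 = -383656*1/153584 = -47957/19198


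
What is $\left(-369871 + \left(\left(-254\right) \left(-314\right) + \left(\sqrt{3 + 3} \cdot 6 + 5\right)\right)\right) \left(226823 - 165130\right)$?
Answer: $-17897756230 + 370158 \sqrt{6} \approx -1.7897 \cdot 10^{10}$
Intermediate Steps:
$\left(-369871 + \left(\left(-254\right) \left(-314\right) + \left(\sqrt{3 + 3} \cdot 6 + 5\right)\right)\right) \left(226823 - 165130\right) = \left(-369871 + \left(79756 + \left(\sqrt{6} \cdot 6 + 5\right)\right)\right) \left(226823 - 165130\right) = \left(-369871 + \left(79756 + \left(6 \sqrt{6} + 5\right)\right)\right) \left(226823 - 165130\right) = \left(-369871 + \left(79756 + \left(5 + 6 \sqrt{6}\right)\right)\right) 61693 = \left(-369871 + \left(79761 + 6 \sqrt{6}\right)\right) 61693 = \left(-290110 + 6 \sqrt{6}\right) 61693 = -17897756230 + 370158 \sqrt{6}$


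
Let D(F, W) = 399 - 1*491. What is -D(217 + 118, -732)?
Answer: 92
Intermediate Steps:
D(F, W) = -92 (D(F, W) = 399 - 491 = -92)
-D(217 + 118, -732) = -1*(-92) = 92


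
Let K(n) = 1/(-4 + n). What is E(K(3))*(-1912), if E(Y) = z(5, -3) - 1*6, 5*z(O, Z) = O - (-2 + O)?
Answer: 53536/5 ≈ 10707.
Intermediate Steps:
z(O, Z) = ⅖ (z(O, Z) = (O - (-2 + O))/5 = (O + (2 - O))/5 = (⅕)*2 = ⅖)
E(Y) = -28/5 (E(Y) = ⅖ - 1*6 = ⅖ - 6 = -28/5)
E(K(3))*(-1912) = -28/5*(-1912) = 53536/5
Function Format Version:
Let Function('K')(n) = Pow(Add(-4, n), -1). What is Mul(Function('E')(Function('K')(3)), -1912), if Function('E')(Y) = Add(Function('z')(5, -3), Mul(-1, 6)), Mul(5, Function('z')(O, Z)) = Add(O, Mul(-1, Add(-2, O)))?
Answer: Rational(53536, 5) ≈ 10707.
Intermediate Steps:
Function('z')(O, Z) = Rational(2, 5) (Function('z')(O, Z) = Mul(Rational(1, 5), Add(O, Mul(-1, Add(-2, O)))) = Mul(Rational(1, 5), Add(O, Add(2, Mul(-1, O)))) = Mul(Rational(1, 5), 2) = Rational(2, 5))
Function('E')(Y) = Rational(-28, 5) (Function('E')(Y) = Add(Rational(2, 5), Mul(-1, 6)) = Add(Rational(2, 5), -6) = Rational(-28, 5))
Mul(Function('E')(Function('K')(3)), -1912) = Mul(Rational(-28, 5), -1912) = Rational(53536, 5)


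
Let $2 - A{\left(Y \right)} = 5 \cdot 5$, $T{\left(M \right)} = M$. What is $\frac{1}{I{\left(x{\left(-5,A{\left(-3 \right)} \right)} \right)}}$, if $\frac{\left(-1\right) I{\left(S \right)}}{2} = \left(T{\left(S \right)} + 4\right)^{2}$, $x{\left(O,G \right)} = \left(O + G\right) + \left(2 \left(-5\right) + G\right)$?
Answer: $- \frac{1}{6498} \approx -0.00015389$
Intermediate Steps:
$A{\left(Y \right)} = -23$ ($A{\left(Y \right)} = 2 - 5 \cdot 5 = 2 - 25 = -23$)
$x{\left(O,G \right)} = -10 + O + 2 G$ ($x{\left(O,G \right)} = \left(G + O\right) + \left(-10 + G\right) = -10 + O + 2 G$)
$I{\left(S \right)} = - 2 \left(4 + S\right)^{2}$ ($I{\left(S \right)} = - 2 \left(S + 4\right)^{2} = - 2 \left(4 + S\right)^{2}$)
$\frac{1}{I{\left(x{\left(-5,A{\left(-3 \right)} \right)} \right)}} = \frac{1}{\left(-2\right) \left(4 - 61\right)^{2}} = \frac{1}{\left(-2\right) \left(-57\right)^{2}} = \frac{1}{\left(-2\right) 3249} = \frac{1}{-6498} = - \frac{1}{6498}$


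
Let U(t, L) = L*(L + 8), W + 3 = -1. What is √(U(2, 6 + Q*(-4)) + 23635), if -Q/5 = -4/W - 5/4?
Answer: 2*√5911 ≈ 153.77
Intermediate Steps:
W = -4 (W = -3 - 1 = -4)
Q = 5/4 (Q = -5*(-4/(-4) - 5/4) = -5*(-4*(-¼) - 5*¼) = -5*(1 - 5/4) = -5*(-¼) = 5/4 ≈ 1.2500)
U(t, L) = L*(8 + L)
√(U(2, 6 + Q*(-4)) + 23635) = √((6 + (5/4)*(-4))*(8 + (6 + (5/4)*(-4))) + 23635) = √((6 - 5)*(8 + (6 - 5)) + 23635) = √(1*(8 + 1) + 23635) = √(1*9 + 23635) = √(9 + 23635) = √23644 = 2*√5911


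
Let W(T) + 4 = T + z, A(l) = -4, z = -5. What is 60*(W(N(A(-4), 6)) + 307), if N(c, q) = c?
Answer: 17640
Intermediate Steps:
W(T) = -9 + T (W(T) = -4 + (T - 5) = -4 + (-5 + T) = -9 + T)
60*(W(N(A(-4), 6)) + 307) = 60*((-9 - 4) + 307) = 60*(-13 + 307) = 60*294 = 17640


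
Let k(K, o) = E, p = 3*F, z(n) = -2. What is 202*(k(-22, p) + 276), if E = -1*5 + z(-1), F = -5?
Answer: 54338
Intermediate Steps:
p = -15 (p = 3*(-5) = -15)
E = -7 (E = -1*5 - 2 = -5 - 2 = -7)
k(K, o) = -7
202*(k(-22, p) + 276) = 202*(-7 + 276) = 202*269 = 54338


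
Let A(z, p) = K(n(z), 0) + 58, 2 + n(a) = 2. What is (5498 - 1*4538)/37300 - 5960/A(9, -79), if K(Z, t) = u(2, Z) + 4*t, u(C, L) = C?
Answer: -555626/5595 ≈ -99.308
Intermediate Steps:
n(a) = 0 (n(a) = -2 + 2 = 0)
K(Z, t) = 2 + 4*t
A(z, p) = 60 (A(z, p) = (2 + 4*0) + 58 = (2 + 0) + 58 = 2 + 58 = 60)
(5498 - 1*4538)/37300 - 5960/A(9, -79) = (5498 - 1*4538)/37300 - 5960/60 = (5498 - 4538)*(1/37300) - 5960*1/60 = 960*(1/37300) - 298/3 = 48/1865 - 298/3 = -555626/5595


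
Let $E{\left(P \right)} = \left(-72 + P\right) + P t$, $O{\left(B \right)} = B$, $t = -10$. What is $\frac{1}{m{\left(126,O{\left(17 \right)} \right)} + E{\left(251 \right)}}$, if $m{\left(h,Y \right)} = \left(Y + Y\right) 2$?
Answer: $- \frac{1}{2263} \approx -0.00044189$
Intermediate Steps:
$E{\left(P \right)} = -72 - 9 P$ ($E{\left(P \right)} = \left(-72 + P\right) + P \left(-10\right) = \left(-72 + P\right) - 10 P = -72 - 9 P$)
$m{\left(h,Y \right)} = 4 Y$ ($m{\left(h,Y \right)} = 2 Y 2 = 4 Y$)
$\frac{1}{m{\left(126,O{\left(17 \right)} \right)} + E{\left(251 \right)}} = \frac{1}{4 \cdot 17 - 2331} = \frac{1}{68 - 2331} = \frac{1}{-2263} = - \frac{1}{2263}$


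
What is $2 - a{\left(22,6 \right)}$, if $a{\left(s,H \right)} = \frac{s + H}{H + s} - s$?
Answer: $23$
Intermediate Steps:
$a{\left(s,H \right)} = 1 - s$ ($a{\left(s,H \right)} = \frac{H + s}{H + s} - s = 1 - s$)
$2 - a{\left(22,6 \right)} = 2 - \left(1 - 22\right) = 2 - -21 = 2 + 21 = 23$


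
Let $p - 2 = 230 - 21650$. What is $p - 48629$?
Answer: $-70047$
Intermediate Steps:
$p = -21418$ ($p = 2 + \left(230 - 21650\right) = 2 - 21420 = -21418$)
$p - 48629 = -21418 - 48629 = -70047$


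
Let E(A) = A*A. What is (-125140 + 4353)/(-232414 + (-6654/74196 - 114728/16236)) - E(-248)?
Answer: -79722541058321762/1296228126551 ≈ -61504.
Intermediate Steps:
E(A) = A²
(-125140 + 4353)/(-232414 + (-6654/74196 - 114728/16236)) - E(-248) = (-125140 + 4353)/(-232414 + (-6654/74196 - 114728/16236)) - 1*(-248)² = -120787/(-232414 + (-6654*1/74196 - 114728*1/16236)) - 1*61504 = -120787/(-232414 + (-1109/12366 - 28682/4059)) - 61504 = -120787/(-232414 - 39909227/5577066) - 61504 = -120787/(-1296228126551/5577066) - 61504 = -120787*(-5577066/1296228126551) - 61504 = 673637070942/1296228126551 - 61504 = -79722541058321762/1296228126551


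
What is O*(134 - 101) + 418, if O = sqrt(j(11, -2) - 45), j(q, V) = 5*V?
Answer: 418 + 33*I*sqrt(55) ≈ 418.0 + 244.73*I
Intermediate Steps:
O = I*sqrt(55) (O = sqrt(5*(-2) - 45) = sqrt(-10 - 45) = sqrt(-55) = I*sqrt(55) ≈ 7.4162*I)
O*(134 - 101) + 418 = (I*sqrt(55))*(134 - 101) + 418 = (I*sqrt(55))*33 + 418 = 33*I*sqrt(55) + 418 = 418 + 33*I*sqrt(55)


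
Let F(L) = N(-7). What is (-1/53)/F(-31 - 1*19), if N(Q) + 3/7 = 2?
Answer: -7/583 ≈ -0.012007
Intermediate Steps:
N(Q) = 11/7 (N(Q) = -3/7 + 2 = 11/7)
F(L) = 11/7
(-1/53)/F(-31 - 1*19) = (-1/53)/(11/7) = ((1/53)*(-1))*(7/11) = -1/53*7/11 = -7/583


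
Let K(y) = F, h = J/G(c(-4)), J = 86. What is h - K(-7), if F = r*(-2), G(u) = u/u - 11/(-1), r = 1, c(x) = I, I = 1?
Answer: 55/6 ≈ 9.1667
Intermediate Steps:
c(x) = 1
G(u) = 12 (G(u) = 1 - 11*(-1) = 1 + 11 = 12)
h = 43/6 (h = 86/12 = 86*(1/12) = 43/6 ≈ 7.1667)
F = -2 (F = 1*(-2) = -2)
K(y) = -2
h - K(-7) = 43/6 - 1*(-2) = 43/6 + 2 = 55/6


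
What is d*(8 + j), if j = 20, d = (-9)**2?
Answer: 2268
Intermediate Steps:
d = 81
d*(8 + j) = 81*(8 + 20) = 81*28 = 2268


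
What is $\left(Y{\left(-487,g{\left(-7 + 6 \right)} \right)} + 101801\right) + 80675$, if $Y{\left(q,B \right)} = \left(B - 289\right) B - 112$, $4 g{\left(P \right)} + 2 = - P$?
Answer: $\frac{2918981}{16} \approx 1.8244 \cdot 10^{5}$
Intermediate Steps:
$g{\left(P \right)} = - \frac{1}{2} - \frac{P}{4}$ ($g{\left(P \right)} = - \frac{1}{2} + \frac{\left(-1\right) P}{4} = - \frac{1}{2} - \frac{P}{4}$)
$Y{\left(q,B \right)} = -112 + B \left(-289 + B\right)$ ($Y{\left(q,B \right)} = \left(B - 289\right) B - 112 = \left(-289 + B\right) B - 112 = B \left(-289 + B\right) - 112 = -112 + B \left(-289 + B\right)$)
$\left(Y{\left(-487,g{\left(-7 + 6 \right)} \right)} + 101801\right) + 80675 = \left(\left(-112 + \left(- \frac{1}{2} - \frac{-7 + 6}{4}\right)^{2} - 289 \left(- \frac{1}{2} - \frac{-7 + 6}{4}\right)\right) + 101801\right) + 80675 = \left(\left(-112 + \left(- \frac{1}{2} - - \frac{1}{4}\right)^{2} - 289 \left(- \frac{1}{2} - - \frac{1}{4}\right)\right) + 101801\right) + 80675 = \left(\left(-112 + \left(- \frac{1}{2} + \frac{1}{4}\right)^{2} - 289 \left(- \frac{1}{2} + \frac{1}{4}\right)\right) + 101801\right) + 80675 = \left(\left(-112 + \left(- \frac{1}{4}\right)^{2} - - \frac{289}{4}\right) + 101801\right) + 80675 = \left(\left(-112 + \frac{1}{16} + \frac{289}{4}\right) + 101801\right) + 80675 = \left(- \frac{635}{16} + 101801\right) + 80675 = \frac{1628181}{16} + 80675 = \frac{2918981}{16}$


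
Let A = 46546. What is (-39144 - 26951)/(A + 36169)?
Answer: -13219/16543 ≈ -0.79907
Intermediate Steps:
(-39144 - 26951)/(A + 36169) = (-39144 - 26951)/(46546 + 36169) = -66095/82715 = -66095*1/82715 = -13219/16543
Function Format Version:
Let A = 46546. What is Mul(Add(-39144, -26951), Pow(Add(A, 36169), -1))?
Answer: Rational(-13219, 16543) ≈ -0.79907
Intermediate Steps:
Mul(Add(-39144, -26951), Pow(Add(A, 36169), -1)) = Mul(Add(-39144, -26951), Pow(Add(46546, 36169), -1)) = Mul(-66095, Pow(82715, -1)) = Mul(-66095, Rational(1, 82715)) = Rational(-13219, 16543)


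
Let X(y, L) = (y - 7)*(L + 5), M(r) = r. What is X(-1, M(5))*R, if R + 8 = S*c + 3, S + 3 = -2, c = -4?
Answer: -1200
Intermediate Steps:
S = -5 (S = -3 - 2 = -5)
X(y, L) = (-7 + y)*(5 + L)
R = 15 (R = -8 + (-5*(-4) + 3) = -8 + (20 + 3) = -8 + 23 = 15)
X(-1, M(5))*R = (-35 - 7*5 + 5*(-1) + 5*(-1))*15 = (-35 - 35 - 5 - 5)*15 = -80*15 = -1200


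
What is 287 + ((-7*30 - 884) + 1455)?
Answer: 648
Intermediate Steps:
287 + ((-7*30 - 884) + 1455) = 287 + ((-210 - 884) + 1455) = 287 + (-1094 + 1455) = 287 + 361 = 648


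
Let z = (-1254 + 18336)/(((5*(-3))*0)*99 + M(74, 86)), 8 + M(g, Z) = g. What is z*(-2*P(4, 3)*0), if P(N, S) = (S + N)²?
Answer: 0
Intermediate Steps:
M(g, Z) = -8 + g
P(N, S) = (N + S)²
z = 2847/11 (z = (-1254 + 18336)/(((5*(-3))*0)*99 + (-8 + 74)) = 17082/(-15*0*99 + 66) = 17082/(0*99 + 66) = 17082/(0 + 66) = 17082/66 = 17082*(1/66) = 2847/11 ≈ 258.82)
z*(-2*P(4, 3)*0) = 2847*(-2*(4 + 3)²*0)/11 = 2847*(-2*7²*0)/11 = 2847*(-2*49*0)/11 = 2847*(-98*0)/11 = (2847/11)*0 = 0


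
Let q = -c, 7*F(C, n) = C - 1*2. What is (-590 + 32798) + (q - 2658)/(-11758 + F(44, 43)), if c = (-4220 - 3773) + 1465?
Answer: 189252273/5876 ≈ 32208.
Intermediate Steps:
F(C, n) = -2/7 + C/7 (F(C, n) = (C - 1*2)/7 = (C - 2)/7 = (-2 + C)/7 = -2/7 + C/7)
c = -6528 (c = -7993 + 1465 = -6528)
q = 6528 (q = -1*(-6528) = 6528)
(-590 + 32798) + (q - 2658)/(-11758 + F(44, 43)) = (-590 + 32798) + (6528 - 2658)/(-11758 + (-2/7 + (⅐)*44)) = 32208 + 3870/(-11758 + (-2/7 + 44/7)) = 32208 + 3870/(-11758 + 6) = 32208 + 3870/(-11752) = 32208 + 3870*(-1/11752) = 32208 - 1935/5876 = 189252273/5876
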